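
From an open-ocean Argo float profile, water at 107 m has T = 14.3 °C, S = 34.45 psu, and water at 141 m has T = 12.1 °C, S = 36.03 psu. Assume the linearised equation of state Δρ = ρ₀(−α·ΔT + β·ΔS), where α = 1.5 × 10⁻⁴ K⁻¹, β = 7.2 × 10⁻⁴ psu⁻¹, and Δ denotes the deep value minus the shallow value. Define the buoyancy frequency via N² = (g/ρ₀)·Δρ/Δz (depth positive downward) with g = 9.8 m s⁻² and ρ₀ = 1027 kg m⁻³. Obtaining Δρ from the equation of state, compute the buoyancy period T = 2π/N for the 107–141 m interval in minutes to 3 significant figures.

5.09 min

ΔT = -2.2 K, ΔS = +1.58 psu (deep − shallow).
Δρ/ρ₀ = −αΔT + βΔS = 3.30 × 10⁻⁴ + 1.1376 × 10⁻³ = 1.4676 × 10⁻³, so Δρ ≈ 1.507 kg m⁻³.
N² = (g/ρ₀)·Δρ/Δz = g·(Δρ/ρ₀)/Δz = 9.8 × 1.4676 × 10⁻³ / 34 = 4.2301 × 10⁻⁴ s⁻².
N = √(4.2301 × 10⁻⁴) = 0.020567 rad s⁻¹ → T = 2π/N = 305.50 s = 5.0917 min ≈ 5.09 min.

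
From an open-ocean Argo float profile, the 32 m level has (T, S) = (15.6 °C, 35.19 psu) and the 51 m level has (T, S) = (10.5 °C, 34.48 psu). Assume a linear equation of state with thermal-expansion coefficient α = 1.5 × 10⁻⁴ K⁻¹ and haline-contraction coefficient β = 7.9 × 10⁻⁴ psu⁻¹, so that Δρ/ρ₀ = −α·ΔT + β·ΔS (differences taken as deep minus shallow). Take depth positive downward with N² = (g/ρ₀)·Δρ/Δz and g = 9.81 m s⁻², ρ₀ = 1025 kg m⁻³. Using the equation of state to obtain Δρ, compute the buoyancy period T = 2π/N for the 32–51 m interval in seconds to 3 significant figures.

ΔT = -5.1 K, ΔS = -0.71 psu (deep − shallow).
Δρ/ρ₀ = −αΔT + βΔS = 7.65 × 10⁻⁴ − 5.609 × 10⁻⁴ = 2.041 × 10⁻⁴, so Δρ ≈ 0.2092 kg m⁻³.
N² = (g/ρ₀)·Δρ/Δz = g·(Δρ/ρ₀)/Δz = 9.81 × 2.041 × 10⁻⁴ / 19 = 1.0538 × 10⁻⁴ s⁻².
N = √(1.0538 × 10⁻⁴) = 0.010265 rad s⁻¹ → T = 2π/N = 612.10 s ≈ 612 s.

612 s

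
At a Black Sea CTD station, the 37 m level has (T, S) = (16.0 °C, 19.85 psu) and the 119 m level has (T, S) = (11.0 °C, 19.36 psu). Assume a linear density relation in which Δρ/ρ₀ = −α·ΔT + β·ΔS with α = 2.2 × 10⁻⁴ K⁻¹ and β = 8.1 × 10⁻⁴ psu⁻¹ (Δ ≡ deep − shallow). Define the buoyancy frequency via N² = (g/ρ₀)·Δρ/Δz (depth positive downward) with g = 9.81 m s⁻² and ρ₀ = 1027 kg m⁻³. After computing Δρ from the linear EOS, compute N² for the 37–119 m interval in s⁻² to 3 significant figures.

8.41 × 10⁻⁵ s⁻²

ΔT = -5.0 K, ΔS = -0.49 psu (deep − shallow).
Δρ/ρ₀ = −αΔT + βΔS = 1.10 × 10⁻³ − 3.969 × 10⁻⁴ = 7.031 × 10⁻⁴, so Δρ ≈ 0.7221 kg m⁻³.
N² = (g/ρ₀)·Δρ/Δz = g·(Δρ/ρ₀)/Δz = 9.81 × 7.031 × 10⁻⁴ / 82 = 8.4115 × 10⁻⁵ s⁻² ≈ 8.41 × 10⁻⁵ s⁻².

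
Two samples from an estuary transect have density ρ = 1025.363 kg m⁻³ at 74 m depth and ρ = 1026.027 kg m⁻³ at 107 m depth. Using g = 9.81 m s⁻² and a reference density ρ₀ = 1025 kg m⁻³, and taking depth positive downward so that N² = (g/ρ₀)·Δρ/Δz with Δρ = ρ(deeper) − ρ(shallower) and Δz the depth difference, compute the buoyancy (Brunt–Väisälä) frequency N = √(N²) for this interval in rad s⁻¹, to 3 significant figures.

Δρ = 1026.027 − 1025.363 = 0.664 kg m⁻³ over Δz = 107 − 74 = 33 m.
N² = (9.81/1025) × (0.664/33) = 1.9257 × 10⁻⁴ s⁻².
N = √(1.9257 × 10⁻⁴) = 0.013877 rad s⁻¹ ≈ 0.0139 rad s⁻¹.

0.0139 rad s⁻¹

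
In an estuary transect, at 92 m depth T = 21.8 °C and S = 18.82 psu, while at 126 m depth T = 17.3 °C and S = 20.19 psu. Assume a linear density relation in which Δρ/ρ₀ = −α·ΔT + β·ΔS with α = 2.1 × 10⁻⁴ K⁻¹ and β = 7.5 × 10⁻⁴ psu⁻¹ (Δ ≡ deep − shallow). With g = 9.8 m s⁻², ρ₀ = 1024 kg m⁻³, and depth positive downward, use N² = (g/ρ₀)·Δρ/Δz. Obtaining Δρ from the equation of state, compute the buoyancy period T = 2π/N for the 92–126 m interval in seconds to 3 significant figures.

ΔT = -4.5 K, ΔS = +1.37 psu (deep − shallow).
Δρ/ρ₀ = −αΔT + βΔS = 9.45 × 10⁻⁴ + 1.0275 × 10⁻³ = 1.9725 × 10⁻³, so Δρ ≈ 2.020 kg m⁻³.
N² = (g/ρ₀)·Δρ/Δz = g·(Δρ/ρ₀)/Δz = 9.8 × 1.9725 × 10⁻³ / 34 = 5.6854 × 10⁻⁴ s⁻².
N = √(5.6854 × 10⁻⁴) = 0.023844 rad s⁻¹ → T = 2π/N = 263.51 s ≈ 264 s.

264 s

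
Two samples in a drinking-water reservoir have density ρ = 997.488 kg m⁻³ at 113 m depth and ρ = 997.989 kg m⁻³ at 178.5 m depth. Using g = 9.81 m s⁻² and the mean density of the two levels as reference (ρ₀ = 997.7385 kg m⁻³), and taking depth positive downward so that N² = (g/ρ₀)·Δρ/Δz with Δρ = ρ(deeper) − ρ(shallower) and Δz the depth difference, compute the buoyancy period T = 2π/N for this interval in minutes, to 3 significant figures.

12.1 min

Δρ = 997.989 − 997.488 = 0.501 kg m⁻³ over Δz = 178.5 − 113 = 65.5 m.
N² = (9.81/997.7385) × (0.501/65.5) = 7.5205 × 10⁻⁵ s⁻².
N = √(7.5205 × 10⁻⁵) = 8.6721 × 10⁻³ rad s⁻¹, so T = 2π/N = 724.53 s = 12.075 min ≈ 12.1 min.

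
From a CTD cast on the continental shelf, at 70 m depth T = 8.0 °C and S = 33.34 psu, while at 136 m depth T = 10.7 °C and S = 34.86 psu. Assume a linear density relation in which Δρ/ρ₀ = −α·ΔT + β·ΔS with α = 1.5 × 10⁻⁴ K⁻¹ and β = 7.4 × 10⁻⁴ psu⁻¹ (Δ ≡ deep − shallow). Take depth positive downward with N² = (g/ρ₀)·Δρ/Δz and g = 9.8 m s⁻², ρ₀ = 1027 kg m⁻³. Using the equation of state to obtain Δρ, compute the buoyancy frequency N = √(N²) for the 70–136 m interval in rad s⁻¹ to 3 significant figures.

0.0103 rad s⁻¹

ΔT = +2.7 K, ΔS = +1.52 psu (deep − shallow).
Δρ/ρ₀ = −αΔT + βΔS = -4.05 × 10⁻⁴ + 1.1248 × 10⁻³ = 7.198 × 10⁻⁴, so Δρ ≈ 0.7392 kg m⁻³.
N² = (g/ρ₀)·Δρ/Δz = g·(Δρ/ρ₀)/Δz = 9.8 × 7.198 × 10⁻⁴ / 66 = 1.0688 × 10⁻⁴ s⁻².
N = √(1.0688 × 10⁻⁴) = 0.010338 rad s⁻¹ ≈ 0.0103 rad s⁻¹.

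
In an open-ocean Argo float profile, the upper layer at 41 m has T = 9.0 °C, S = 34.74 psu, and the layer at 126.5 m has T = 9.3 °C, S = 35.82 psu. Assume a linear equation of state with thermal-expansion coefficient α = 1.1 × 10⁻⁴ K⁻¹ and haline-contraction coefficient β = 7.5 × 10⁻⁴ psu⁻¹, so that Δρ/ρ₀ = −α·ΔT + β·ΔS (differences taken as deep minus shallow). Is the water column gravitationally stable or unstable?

ΔT = 9.3 − 9.0 = +0.3 K and ΔS = 35.82 − 34.74 = +1.08 psu (deep − shallow).
−αΔT = -3.30 × 10⁻⁵; βΔS = 8.10 × 10⁻⁴; sum Δρ/ρ₀ = 7.77 × 10⁻⁴.
Δρ/ρ₀ > 0, so Δρ > 0: deeper water is denser → statically stable.

stable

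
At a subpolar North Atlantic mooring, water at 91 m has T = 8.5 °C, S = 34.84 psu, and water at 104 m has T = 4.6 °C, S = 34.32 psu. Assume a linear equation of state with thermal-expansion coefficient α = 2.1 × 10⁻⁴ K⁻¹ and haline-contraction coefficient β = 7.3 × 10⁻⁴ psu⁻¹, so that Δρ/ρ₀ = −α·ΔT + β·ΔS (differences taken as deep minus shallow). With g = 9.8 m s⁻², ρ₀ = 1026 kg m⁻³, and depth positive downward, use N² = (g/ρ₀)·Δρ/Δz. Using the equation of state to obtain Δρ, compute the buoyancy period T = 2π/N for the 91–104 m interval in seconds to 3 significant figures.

ΔT = -3.9 K, ΔS = -0.52 psu (deep − shallow).
Δρ/ρ₀ = −αΔT + βΔS = 8.19 × 10⁻⁴ − 3.796 × 10⁻⁴ = 4.394 × 10⁻⁴, so Δρ ≈ 0.4508 kg m⁻³.
N² = (g/ρ₀)·Δρ/Δz = g·(Δρ/ρ₀)/Δz = 9.8 × 4.394 × 10⁻⁴ / 13 = 3.3124 × 10⁻⁴ s⁻².
N = √(3.3124 × 10⁻⁴) = 0.018200 rad s⁻¹ → T = 2π/N = 345.23 s ≈ 345 s.

345 s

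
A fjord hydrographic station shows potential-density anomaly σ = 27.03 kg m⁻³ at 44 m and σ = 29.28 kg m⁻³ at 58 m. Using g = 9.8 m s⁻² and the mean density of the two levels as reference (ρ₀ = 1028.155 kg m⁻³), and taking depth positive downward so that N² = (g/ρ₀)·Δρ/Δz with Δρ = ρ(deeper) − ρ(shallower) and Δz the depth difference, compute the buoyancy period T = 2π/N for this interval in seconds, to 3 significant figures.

161 s

Δρ = 1029.28 − 1027.03 = 2.25 kg m⁻³ over Δz = 58 − 44 = 14 m.
N² = (9.8/1028.155) × (2.25/14) = 1.5319 × 10⁻³ s⁻².
N = √(1.5319 × 10⁻³) = 0.039139 rad s⁻¹, so T = 2π/N = 160.54 s ≈ 161 s.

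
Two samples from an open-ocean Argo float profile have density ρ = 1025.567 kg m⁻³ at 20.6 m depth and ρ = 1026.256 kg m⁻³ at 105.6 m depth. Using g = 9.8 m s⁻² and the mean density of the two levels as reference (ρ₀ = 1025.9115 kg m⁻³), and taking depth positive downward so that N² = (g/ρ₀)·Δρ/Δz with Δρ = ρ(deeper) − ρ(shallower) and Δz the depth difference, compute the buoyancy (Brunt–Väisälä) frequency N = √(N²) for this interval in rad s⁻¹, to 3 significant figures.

Δρ = 1026.256 − 1025.567 = 0.689 kg m⁻³ over Δz = 105.6 − 20.6 = 85 m.
N² = (9.8/1025.9115) × (0.689/85) = 7.7431 × 10⁻⁵ s⁻².
N = √(7.7431 × 10⁻⁵) = 8.7995 × 10⁻³ rad s⁻¹ ≈ 8.80 × 10⁻³ rad s⁻¹.
Since Δρ > 0 the layer is stably stratified.

8.80 × 10⁻³ rad s⁻¹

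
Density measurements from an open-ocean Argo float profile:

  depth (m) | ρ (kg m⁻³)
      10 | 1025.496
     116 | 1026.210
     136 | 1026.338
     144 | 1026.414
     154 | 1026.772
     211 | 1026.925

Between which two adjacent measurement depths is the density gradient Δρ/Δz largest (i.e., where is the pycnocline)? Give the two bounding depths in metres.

Compute the density gradient over each adjacent pair:
  10–116 m: Δρ/Δz = 0.714/106 = 6.7 × 10⁻³ kg m⁻⁴
  116–136 m: Δρ/Δz = 0.128/20 = 6.4 × 10⁻³ kg m⁻⁴
  136–144 m: Δρ/Δz = 0.076/8 = 9.5 × 10⁻³ kg m⁻⁴
  144–154 m: Δρ/Δz = 0.358/10 = 0.036 kg m⁻⁴
  154–211 m: Δρ/Δz = 0.153/57 = 2.7 × 10⁻³ kg m⁻⁴
The largest gradient is in the 144–154 m interval — the pycnocline.

144–154 m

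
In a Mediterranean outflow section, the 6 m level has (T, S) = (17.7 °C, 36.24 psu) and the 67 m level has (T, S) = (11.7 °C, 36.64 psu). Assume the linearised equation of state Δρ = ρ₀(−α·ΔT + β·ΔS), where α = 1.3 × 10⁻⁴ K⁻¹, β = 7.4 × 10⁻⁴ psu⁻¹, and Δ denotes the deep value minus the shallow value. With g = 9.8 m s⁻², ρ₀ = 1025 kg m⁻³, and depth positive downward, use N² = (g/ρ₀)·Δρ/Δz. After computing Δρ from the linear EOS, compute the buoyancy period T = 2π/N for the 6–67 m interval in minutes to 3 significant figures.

ΔT = -6.0 K, ΔS = +0.40 psu (deep − shallow).
Δρ/ρ₀ = −αΔT + βΔS = 7.80 × 10⁻⁴ + 2.96 × 10⁻⁴ = 1.076 × 10⁻³, so Δρ ≈ 1.103 kg m⁻³.
N² = (g/ρ₀)·Δρ/Δz = g·(Δρ/ρ₀)/Δz = 9.8 × 1.076 × 10⁻³ / 61 = 1.7287 × 10⁻⁴ s⁻².
N = √(1.7287 × 10⁻⁴) = 0.013148 rad s⁻¹ → T = 2π/N = 477.88 s = 7.9647 min ≈ 7.96 min.

7.96 min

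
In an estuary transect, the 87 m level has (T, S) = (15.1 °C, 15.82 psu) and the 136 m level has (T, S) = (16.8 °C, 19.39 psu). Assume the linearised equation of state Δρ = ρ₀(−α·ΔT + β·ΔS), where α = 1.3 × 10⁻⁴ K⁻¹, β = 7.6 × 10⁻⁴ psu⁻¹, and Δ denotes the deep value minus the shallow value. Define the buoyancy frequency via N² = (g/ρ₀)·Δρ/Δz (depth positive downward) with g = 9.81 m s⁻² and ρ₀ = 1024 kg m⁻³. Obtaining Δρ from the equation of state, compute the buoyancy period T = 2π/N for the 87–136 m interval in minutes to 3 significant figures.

ΔT = +1.7 K, ΔS = +3.57 psu (deep − shallow).
Δρ/ρ₀ = −αΔT + βΔS = -2.21 × 10⁻⁴ + 2.7132 × 10⁻³ = 2.4922 × 10⁻³, so Δρ ≈ 2.552 kg m⁻³.
N² = (g/ρ₀)·Δρ/Δz = g·(Δρ/ρ₀)/Δz = 9.81 × 2.4922 × 10⁻³ / 49 = 4.9895 × 10⁻⁴ s⁻².
N = √(4.9895 × 10⁻⁴) = 0.022337 rad s⁻¹ → T = 2π/N = 281.29 s = 4.6882 min ≈ 4.69 min.

4.69 min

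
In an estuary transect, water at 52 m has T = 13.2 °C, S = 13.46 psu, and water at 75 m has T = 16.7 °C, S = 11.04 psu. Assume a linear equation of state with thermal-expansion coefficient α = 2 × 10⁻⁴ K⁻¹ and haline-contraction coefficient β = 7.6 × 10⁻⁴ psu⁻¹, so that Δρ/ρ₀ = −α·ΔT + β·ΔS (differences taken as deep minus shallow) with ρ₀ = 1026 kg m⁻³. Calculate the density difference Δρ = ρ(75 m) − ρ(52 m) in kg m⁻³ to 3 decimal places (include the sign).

-2.605 kg m⁻³

ΔT = +3.5 K, ΔS = -2.42 psu (deep − shallow).
Δρ/ρ₀ = −(2 × 10⁻⁴)(+3.5) + (7.6 × 10⁻⁴)(-2.42) = -2.5392 × 10⁻³.
Δρ = 1026 × (-2.5392 × 10⁻³) = -2.605 kg m⁻³.
Negative Δρ: lighter below, statically unstable.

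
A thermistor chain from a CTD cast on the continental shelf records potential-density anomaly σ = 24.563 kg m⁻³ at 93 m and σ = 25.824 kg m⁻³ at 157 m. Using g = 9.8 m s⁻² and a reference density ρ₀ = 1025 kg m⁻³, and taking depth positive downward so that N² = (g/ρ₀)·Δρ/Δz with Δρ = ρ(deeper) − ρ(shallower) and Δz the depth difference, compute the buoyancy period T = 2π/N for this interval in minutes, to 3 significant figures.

7.63 min

Δρ = 1025.824 − 1024.563 = 1.261 kg m⁻³ over Δz = 157 − 93 = 64 m.
N² = (9.8/1025) × (1.261/64) = 1.8838 × 10⁻⁴ s⁻².
N = √(1.8838 × 10⁻⁴) = 0.013725 rad s⁻¹, so T = 2π/N = 457.79 s = 7.6298 min ≈ 7.63 min.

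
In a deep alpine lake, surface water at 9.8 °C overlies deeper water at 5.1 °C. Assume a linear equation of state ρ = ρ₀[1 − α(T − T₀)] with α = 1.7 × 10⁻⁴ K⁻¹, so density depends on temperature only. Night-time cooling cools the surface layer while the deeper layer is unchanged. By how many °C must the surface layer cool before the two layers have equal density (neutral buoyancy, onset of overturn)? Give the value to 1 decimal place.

With temperature the only control, equal density requires T_surf′ = T_deep.
T_surf′ = 5.1 °C.
Cooling required: 9.8 − 5.1 = 4.7 °C.

4.7 °C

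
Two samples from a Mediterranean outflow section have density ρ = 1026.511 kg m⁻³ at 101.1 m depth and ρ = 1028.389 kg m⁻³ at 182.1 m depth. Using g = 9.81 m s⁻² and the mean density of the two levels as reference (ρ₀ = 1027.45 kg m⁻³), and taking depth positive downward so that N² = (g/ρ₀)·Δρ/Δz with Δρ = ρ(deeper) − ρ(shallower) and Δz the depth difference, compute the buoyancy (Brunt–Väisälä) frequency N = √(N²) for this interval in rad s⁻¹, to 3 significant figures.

0.0149 rad s⁻¹

Δρ = 1028.389 − 1026.511 = 1.878 kg m⁻³ over Δz = 182.1 − 101.1 = 81 m.
N² = (9.81/1027.45) × (1.878/81) = 2.2137 × 10⁻⁴ s⁻².
N = √(2.2137 × 10⁻⁴) = 0.014879 rad s⁻¹ ≈ 0.0149 rad s⁻¹.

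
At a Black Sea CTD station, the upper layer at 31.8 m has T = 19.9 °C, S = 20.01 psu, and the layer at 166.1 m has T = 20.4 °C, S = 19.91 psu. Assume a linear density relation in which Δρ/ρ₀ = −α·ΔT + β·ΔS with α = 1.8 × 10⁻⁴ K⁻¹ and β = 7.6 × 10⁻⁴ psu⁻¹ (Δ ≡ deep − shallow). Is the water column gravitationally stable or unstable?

unstable

ΔT = 20.4 − 19.9 = +0.5 K and ΔS = 19.91 − 20.01 = -0.10 psu (deep − shallow).
−αΔT = -9.00 × 10⁻⁵; βΔS = -7.60 × 10⁻⁵; sum Δρ/ρ₀ = -1.66 × 10⁻⁴.
Δρ/ρ₀ < 0, so Δρ < 0: deeper water is lighter → statically unstable; the column would overturn.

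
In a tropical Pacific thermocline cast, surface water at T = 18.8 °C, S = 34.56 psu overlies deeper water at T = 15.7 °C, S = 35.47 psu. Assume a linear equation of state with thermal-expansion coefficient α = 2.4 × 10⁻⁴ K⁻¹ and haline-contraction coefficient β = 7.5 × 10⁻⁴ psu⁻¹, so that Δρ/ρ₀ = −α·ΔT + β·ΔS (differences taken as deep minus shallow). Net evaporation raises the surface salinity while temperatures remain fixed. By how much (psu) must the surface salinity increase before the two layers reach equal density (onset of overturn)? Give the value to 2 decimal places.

1.90 psu

Neutral buoyancy requires −α(T_deep − T_surf) + β(S_deep − S_surf′) = 0.
S_surf′ = S_deep − (α/β)·ΔT = 35.47 − (2.4 × 10⁻⁴/7.5 × 10⁻⁴)·(-3.1) = 36.4620 psu.
Increase required: 36.4620 − 34.56 = 1.9020 psu.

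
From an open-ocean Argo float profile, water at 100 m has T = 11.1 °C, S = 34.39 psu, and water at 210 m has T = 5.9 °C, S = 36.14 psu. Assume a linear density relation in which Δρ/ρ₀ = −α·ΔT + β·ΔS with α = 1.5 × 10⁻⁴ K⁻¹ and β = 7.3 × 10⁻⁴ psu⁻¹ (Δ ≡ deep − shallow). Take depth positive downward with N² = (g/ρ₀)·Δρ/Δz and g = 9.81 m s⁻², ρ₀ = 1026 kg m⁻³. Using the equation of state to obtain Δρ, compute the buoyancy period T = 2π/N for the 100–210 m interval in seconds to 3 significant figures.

ΔT = -5.2 K, ΔS = +1.75 psu (deep − shallow).
Δρ/ρ₀ = −αΔT + βΔS = 7.80 × 10⁻⁴ + 1.2775 × 10⁻³ = 2.0575 × 10⁻³, so Δρ ≈ 2.111 kg m⁻³.
N² = (g/ρ₀)·Δρ/Δz = g·(Δρ/ρ₀)/Δz = 9.81 × 2.0575 × 10⁻³ / 110 = 1.8349 × 10⁻⁴ s⁻².
N = √(1.8349 × 10⁻⁴) = 0.013546 rad s⁻¹ → T = 2π/N = 463.84 s ≈ 464 s.

464 s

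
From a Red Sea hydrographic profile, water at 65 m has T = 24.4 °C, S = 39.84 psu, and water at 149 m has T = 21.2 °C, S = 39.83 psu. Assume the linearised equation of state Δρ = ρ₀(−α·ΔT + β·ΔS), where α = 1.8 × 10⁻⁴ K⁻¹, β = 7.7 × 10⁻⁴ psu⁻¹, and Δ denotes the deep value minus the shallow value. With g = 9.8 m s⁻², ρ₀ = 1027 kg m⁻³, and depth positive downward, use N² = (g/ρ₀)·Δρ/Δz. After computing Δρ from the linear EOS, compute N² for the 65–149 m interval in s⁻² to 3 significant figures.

ΔT = -3.2 K, ΔS = -0.01 psu (deep − shallow).
Δρ/ρ₀ = −αΔT + βΔS = 5.76 × 10⁻⁴ − 7.70 × 10⁻⁶ = 5.683 × 10⁻⁴, so Δρ ≈ 0.5836 kg m⁻³.
N² = (g/ρ₀)·Δρ/Δz = g·(Δρ/ρ₀)/Δz = 9.8 × 5.683 × 10⁻⁴ / 84 = 6.6302 × 10⁻⁵ s⁻² ≈ 6.63 × 10⁻⁵ s⁻².

6.63 × 10⁻⁵ s⁻²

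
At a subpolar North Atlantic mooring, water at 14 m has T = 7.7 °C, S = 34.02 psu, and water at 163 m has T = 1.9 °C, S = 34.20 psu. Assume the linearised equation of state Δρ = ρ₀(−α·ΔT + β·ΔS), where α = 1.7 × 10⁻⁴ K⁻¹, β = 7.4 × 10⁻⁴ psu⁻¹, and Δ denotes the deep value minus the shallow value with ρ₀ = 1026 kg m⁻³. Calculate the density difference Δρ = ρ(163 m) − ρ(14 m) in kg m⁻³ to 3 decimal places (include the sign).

ΔT = -5.8 K, ΔS = +0.18 psu (deep − shallow).
Δρ/ρ₀ = −(1.7 × 10⁻⁴)(-5.8) + (7.4 × 10⁻⁴)(+0.18) = 1.1192 × 10⁻³.
Δρ = 1026 × (1.1192 × 10⁻³) = +1.148 kg m⁻³.
Positive Δρ: denser below, stable.

+1.148 kg m⁻³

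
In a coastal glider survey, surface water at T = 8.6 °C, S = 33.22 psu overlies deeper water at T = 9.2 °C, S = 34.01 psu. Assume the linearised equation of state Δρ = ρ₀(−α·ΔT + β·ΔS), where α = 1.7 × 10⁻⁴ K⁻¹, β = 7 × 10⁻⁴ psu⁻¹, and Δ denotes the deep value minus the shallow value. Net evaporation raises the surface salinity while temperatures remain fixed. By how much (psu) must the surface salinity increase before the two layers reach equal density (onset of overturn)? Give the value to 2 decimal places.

0.64 psu

Neutral buoyancy requires −α(T_deep − T_surf) + β(S_deep − S_surf′) = 0.
S_surf′ = S_deep − (α/β)·ΔT = 34.01 − (1.7 × 10⁻⁴/7 × 10⁻⁴)·(+0.6) = 33.8643 psu.
Increase required: 33.8643 − 33.22 = 0.6443 psu.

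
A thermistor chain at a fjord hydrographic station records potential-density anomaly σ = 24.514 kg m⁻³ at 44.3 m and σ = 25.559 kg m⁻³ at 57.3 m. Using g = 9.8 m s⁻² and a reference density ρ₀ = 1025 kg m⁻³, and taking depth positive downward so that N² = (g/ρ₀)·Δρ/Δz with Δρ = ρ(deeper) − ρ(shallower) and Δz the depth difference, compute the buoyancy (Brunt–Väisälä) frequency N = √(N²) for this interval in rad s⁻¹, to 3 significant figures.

Δρ = 1025.559 − 1024.514 = 1.045 kg m⁻³ over Δz = 57.3 − 44.3 = 13 m.
N² = (9.8/1025) × (1.045/13) = 7.6856 × 10⁻⁴ s⁻².
N = √(7.6856 × 10⁻⁴) = 0.027723 rad s⁻¹ ≈ 0.0277 rad s⁻¹.
N² > 0, so the interval is statically stable.

0.0277 rad s⁻¹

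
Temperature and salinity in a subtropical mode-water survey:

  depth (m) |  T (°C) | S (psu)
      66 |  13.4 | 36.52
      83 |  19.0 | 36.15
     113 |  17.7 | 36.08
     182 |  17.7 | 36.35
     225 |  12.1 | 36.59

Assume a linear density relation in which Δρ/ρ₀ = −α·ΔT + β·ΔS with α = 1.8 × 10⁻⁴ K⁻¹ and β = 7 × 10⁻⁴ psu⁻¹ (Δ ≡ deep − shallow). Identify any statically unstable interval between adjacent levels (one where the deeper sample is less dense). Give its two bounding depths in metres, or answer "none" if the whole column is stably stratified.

Evaluate Δρ/ρ₀ = −αΔT + βΔS across each adjacent pair:
  66–83 m: −αΔT+βΔS = −(1.8 × 10⁻⁴)(+5.6)+(7 × 10⁻⁴)(-0.37) = -1.3 × 10⁻³ → UNSTABLE
  83–113 m: −αΔT+βΔS = −(1.8 × 10⁻⁴)(-1.3)+(7 × 10⁻⁴)(-0.07) = 1.9 × 10⁻⁴ → stable
  113–182 m: −αΔT+βΔS = −(1.8 × 10⁻⁴)(+0.0)+(7 × 10⁻⁴)(+0.27) = 1.9 × 10⁻⁴ → stable
  182–225 m: −αΔT+βΔS = −(1.8 × 10⁻⁴)(-5.6)+(7 × 10⁻⁴)(+0.24) = 1.2 × 10⁻³ → stable
The 66–83 m interval has Δρ < 0: lighter water underlies denser water.

66–83 m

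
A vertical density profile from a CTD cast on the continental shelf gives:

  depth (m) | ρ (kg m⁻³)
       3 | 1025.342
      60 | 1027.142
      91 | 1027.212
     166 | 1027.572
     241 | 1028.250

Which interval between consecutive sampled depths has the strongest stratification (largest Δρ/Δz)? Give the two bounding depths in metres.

Compute the density gradient over each adjacent pair:
  3–60 m: Δρ/Δz = 1.800/57 = 0.032 kg m⁻⁴
  60–91 m: Δρ/Δz = 0.070/31 = 2.3 × 10⁻³ kg m⁻⁴
  91–166 m: Δρ/Δz = 0.360/75 = 4.8 × 10⁻³ kg m⁻⁴
  166–241 m: Δρ/Δz = 0.678/75 = 9.0 × 10⁻³ kg m⁻⁴
The largest gradient is in the 3–60 m interval — the pycnocline.

3–60 m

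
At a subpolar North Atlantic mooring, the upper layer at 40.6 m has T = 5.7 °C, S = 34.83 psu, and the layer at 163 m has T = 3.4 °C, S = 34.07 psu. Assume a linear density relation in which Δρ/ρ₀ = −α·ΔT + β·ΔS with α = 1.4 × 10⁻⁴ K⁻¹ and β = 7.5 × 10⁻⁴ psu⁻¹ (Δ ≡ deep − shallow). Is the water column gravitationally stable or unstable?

unstable

ΔT = 3.4 − 5.7 = -2.3 K and ΔS = 34.07 − 34.83 = -0.76 psu (deep − shallow).
−αΔT = 3.22 × 10⁻⁴; βΔS = -5.70 × 10⁻⁴; sum Δρ/ρ₀ = -2.48 × 10⁻⁴.
Δρ/ρ₀ < 0, so Δρ < 0: deeper water is lighter → statically unstable; the column would overturn.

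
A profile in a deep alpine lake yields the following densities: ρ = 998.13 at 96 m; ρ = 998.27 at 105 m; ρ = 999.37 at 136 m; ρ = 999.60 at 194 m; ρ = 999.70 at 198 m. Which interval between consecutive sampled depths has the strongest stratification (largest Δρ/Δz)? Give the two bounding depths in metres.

105–136 m

Compute the density gradient over each adjacent pair:
  96–105 m: Δρ/Δz = 0.14/9 = 0.016 kg m⁻⁴
  105–136 m: Δρ/Δz = 1.10/31 = 0.035 kg m⁻⁴
  136–194 m: Δρ/Δz = 0.23/58 = 4.0 × 10⁻³ kg m⁻⁴
  194–198 m: Δρ/Δz = 0.10/4 = 0.025 kg m⁻⁴
The largest gradient is in the 105–136 m interval — the pycnocline.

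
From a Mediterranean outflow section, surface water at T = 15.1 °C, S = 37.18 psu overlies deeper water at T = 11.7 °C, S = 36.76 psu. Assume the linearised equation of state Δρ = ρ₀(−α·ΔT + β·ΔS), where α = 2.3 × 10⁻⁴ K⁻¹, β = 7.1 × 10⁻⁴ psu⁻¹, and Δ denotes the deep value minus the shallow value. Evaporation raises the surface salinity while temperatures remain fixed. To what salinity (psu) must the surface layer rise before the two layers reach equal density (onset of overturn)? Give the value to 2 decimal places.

37.86 psu

Neutral buoyancy requires −α(T_deep − T_surf) + β(S_deep − S_surf′) = 0.
S_surf′ = S_deep − (α/β)·ΔT = 36.76 − (2.3 × 10⁻⁴/7.1 × 10⁻⁴)·(-3.4) = 37.8614 psu.
Increase required: 37.8614 − 37.18 = 0.6814 psu.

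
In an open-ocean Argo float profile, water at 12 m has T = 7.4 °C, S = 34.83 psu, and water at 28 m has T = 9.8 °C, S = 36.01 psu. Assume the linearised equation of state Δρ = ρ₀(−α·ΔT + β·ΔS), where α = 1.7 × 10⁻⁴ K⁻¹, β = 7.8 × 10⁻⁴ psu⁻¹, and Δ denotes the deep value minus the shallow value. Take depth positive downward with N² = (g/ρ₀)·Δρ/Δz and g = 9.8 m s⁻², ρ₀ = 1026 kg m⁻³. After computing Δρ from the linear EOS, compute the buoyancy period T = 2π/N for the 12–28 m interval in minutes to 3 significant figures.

5.91 min

ΔT = +2.4 K, ΔS = +1.18 psu (deep − shallow).
Δρ/ρ₀ = −αΔT + βΔS = -4.08 × 10⁻⁴ + 9.204 × 10⁻⁴ = 5.124 × 10⁻⁴, so Δρ ≈ 0.5257 kg m⁻³.
N² = (g/ρ₀)·Δρ/Δz = g·(Δρ/ρ₀)/Δz = 9.8 × 5.124 × 10⁻⁴ / 16 = 3.1384 × 10⁻⁴ s⁻².
N = √(3.1384 × 10⁻⁴) = 0.017716 rad s⁻¹ → T = 2π/N = 354.66 s = 5.9110 min ≈ 5.91 min.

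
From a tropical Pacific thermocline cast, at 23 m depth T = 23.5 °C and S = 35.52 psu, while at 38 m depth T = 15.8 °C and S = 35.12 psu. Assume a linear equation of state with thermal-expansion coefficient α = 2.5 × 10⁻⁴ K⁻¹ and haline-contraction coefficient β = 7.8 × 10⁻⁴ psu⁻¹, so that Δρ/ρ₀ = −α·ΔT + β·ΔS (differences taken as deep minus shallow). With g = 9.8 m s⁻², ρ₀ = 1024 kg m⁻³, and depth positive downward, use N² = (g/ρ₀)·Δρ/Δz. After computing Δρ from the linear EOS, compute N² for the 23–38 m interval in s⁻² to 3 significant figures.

1.05 × 10⁻³ s⁻²

ΔT = -7.7 K, ΔS = -0.40 psu (deep − shallow).
Δρ/ρ₀ = −αΔT + βΔS = 1.925 × 10⁻³ − 3.12 × 10⁻⁴ = 1.613 × 10⁻³, so Δρ ≈ 1.652 kg m⁻³.
N² = (g/ρ₀)·Δρ/Δz = g·(Δρ/ρ₀)/Δz = 9.8 × 1.613 × 10⁻³ / 15 = 1.0538 × 10⁻³ s⁻² ≈ 1.05 × 10⁻³ s⁻².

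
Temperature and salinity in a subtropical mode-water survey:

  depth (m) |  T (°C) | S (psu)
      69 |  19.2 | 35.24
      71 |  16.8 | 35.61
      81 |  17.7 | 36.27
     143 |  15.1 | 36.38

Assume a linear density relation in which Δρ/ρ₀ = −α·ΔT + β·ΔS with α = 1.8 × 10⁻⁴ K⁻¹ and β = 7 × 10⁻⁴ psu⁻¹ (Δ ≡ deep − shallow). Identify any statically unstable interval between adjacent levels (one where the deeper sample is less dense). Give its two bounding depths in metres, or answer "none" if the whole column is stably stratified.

Evaluate Δρ/ρ₀ = −αΔT + βΔS across each adjacent pair:
  69–71 m: −αΔT+βΔS = −(1.8 × 10⁻⁴)(-2.4)+(7 × 10⁻⁴)(+0.37) = 6.9 × 10⁻⁴ → stable
  71–81 m: −αΔT+βΔS = −(1.8 × 10⁻⁴)(+0.9)+(7 × 10⁻⁴)(+0.66) = 3.0 × 10⁻⁴ → stable
  81–143 m: −αΔT+βΔS = −(1.8 × 10⁻⁴)(-2.6)+(7 × 10⁻⁴)(+0.11) = 5.5 × 10⁻⁴ → stable
Every interval has Δρ > 0: the column is stably stratified throughout.

none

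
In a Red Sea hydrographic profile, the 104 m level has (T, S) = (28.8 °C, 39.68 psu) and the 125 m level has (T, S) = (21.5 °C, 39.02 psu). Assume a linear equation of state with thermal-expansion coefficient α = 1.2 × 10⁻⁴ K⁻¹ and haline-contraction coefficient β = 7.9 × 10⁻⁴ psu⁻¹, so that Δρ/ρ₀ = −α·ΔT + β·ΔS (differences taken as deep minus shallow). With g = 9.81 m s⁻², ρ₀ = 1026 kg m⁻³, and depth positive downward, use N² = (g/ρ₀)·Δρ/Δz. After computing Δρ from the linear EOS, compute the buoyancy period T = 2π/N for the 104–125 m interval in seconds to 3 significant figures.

ΔT = -7.3 K, ΔS = -0.66 psu (deep − shallow).
Δρ/ρ₀ = −αΔT + βΔS = 8.76 × 10⁻⁴ − 5.214 × 10⁻⁴ = 3.546 × 10⁻⁴, so Δρ ≈ 0.3638 kg m⁻³.
N² = (g/ρ₀)·Δρ/Δz = g·(Δρ/ρ₀)/Δz = 9.81 × 3.546 × 10⁻⁴ / 21 = 1.6565 × 10⁻⁴ s⁻².
N = √(1.6565 × 10⁻⁴) = 0.012871 rad s⁻¹ → T = 2π/N = 488.17 s ≈ 488 s.

488 s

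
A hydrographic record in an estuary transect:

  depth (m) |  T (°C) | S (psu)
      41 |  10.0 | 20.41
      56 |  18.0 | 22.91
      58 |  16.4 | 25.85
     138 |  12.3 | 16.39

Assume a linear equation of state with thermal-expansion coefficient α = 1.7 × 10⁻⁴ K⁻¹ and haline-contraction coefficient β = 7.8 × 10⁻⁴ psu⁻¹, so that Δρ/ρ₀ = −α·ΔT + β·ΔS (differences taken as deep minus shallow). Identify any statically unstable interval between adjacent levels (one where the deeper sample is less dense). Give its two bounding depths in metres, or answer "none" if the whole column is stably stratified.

Evaluate Δρ/ρ₀ = −αΔT + βΔS across each adjacent pair:
  41–56 m: −αΔT+βΔS = −(1.7 × 10⁻⁴)(+8.0)+(7.8 × 10⁻⁴)(+2.50) = 5.9 × 10⁻⁴ → stable
  56–58 m: −αΔT+βΔS = −(1.7 × 10⁻⁴)(-1.6)+(7.8 × 10⁻⁴)(+2.94) = 2.6 × 10⁻³ → stable
  58–138 m: −αΔT+βΔS = −(1.7 × 10⁻⁴)(-4.1)+(7.8 × 10⁻⁴)(-9.46) = -6.7 × 10⁻³ → UNSTABLE
The 58–138 m interval has Δρ < 0: lighter water underlies denser water.

58–138 m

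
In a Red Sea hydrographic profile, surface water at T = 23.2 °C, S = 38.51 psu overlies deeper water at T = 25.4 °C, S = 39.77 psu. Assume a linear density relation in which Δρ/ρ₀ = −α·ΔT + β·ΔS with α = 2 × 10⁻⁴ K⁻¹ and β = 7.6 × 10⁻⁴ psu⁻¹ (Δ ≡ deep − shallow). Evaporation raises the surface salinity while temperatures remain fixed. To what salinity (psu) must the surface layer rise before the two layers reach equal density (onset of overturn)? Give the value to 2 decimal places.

39.19 psu

Neutral buoyancy requires −α(T_deep − T_surf) + β(S_deep − S_surf′) = 0.
S_surf′ = S_deep − (α/β)·ΔT = 39.77 − (2 × 10⁻⁴/7.6 × 10⁻⁴)·(+2.2) = 39.1911 psu.
Increase required: 39.1911 − 38.51 = 0.6811 psu.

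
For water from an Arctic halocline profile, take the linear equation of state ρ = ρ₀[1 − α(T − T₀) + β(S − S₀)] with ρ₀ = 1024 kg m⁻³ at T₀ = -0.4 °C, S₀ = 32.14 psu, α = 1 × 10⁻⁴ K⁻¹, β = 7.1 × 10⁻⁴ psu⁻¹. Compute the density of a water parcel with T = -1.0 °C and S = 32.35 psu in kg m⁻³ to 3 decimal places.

1024.214 kg m⁻³

T − T₀ = -0.6 K, S − S₀ = +0.21 psu.
Bracket = 1 − α·(-0.6) + β·(+0.21) = 1 + (2.091 × 10⁻⁴) = 1.0002091.
ρ = 1024 × 1.0002091 = 1024.214 kg m⁻³.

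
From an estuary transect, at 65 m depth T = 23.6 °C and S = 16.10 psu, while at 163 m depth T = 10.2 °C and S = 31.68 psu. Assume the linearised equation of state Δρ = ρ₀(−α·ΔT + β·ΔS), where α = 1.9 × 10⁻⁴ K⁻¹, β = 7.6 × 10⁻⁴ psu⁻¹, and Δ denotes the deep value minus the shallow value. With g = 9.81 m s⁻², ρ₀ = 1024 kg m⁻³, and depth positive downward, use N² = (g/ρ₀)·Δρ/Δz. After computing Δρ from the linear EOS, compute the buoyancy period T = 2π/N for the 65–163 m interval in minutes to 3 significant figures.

2.76 min

ΔT = -13.4 K, ΔS = +15.58 psu (deep − shallow).
Δρ/ρ₀ = −αΔT + βΔS = 2.546 × 10⁻³ + 0.0118408 = 0.0143868, so Δρ ≈ 14.73 kg m⁻³.
N² = (g/ρ₀)·Δρ/Δz = g·(Δρ/ρ₀)/Δz = 9.81 × 0.0143868 / 98 = 1.4401 × 10⁻³ s⁻².
N = √(1.4401 × 10⁻³) = 0.037949 rad s⁻¹ → T = 2π/N = 165.57 s = 2.7595 min ≈ 2.76 min.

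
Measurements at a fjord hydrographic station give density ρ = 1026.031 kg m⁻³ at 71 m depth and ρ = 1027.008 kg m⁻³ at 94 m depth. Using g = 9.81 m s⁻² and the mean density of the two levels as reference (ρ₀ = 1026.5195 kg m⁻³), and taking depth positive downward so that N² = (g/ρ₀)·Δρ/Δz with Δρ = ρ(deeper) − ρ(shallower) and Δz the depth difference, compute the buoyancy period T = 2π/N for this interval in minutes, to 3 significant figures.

Δρ = 1027.008 − 1026.031 = 0.977 kg m⁻³ over Δz = 94 − 71 = 23 m.
N² = (9.81/1026.5195) × (0.977/23) = 4.0595 × 10⁻⁴ s⁻².
N = √(4.0595 × 10⁻⁴) = 0.020148 rad s⁻¹, so T = 2π/N = 311.85 s = 5.1975 min ≈ 5.20 min.

5.20 min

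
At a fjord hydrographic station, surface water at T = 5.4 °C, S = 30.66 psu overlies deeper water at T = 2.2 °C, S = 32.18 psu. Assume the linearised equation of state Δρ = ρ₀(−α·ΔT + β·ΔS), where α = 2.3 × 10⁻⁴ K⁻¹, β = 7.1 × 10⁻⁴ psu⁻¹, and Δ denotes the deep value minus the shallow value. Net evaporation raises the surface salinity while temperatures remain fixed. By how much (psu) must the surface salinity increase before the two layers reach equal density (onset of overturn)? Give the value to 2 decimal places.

Neutral buoyancy requires −α(T_deep − T_surf) + β(S_deep − S_surf′) = 0.
S_surf′ = S_deep − (α/β)·ΔT = 32.18 − (2.3 × 10⁻⁴/7.1 × 10⁻⁴)·(-3.2) = 33.2166 psu.
Increase required: 33.2166 − 30.66 = 2.5566 psu.

2.56 psu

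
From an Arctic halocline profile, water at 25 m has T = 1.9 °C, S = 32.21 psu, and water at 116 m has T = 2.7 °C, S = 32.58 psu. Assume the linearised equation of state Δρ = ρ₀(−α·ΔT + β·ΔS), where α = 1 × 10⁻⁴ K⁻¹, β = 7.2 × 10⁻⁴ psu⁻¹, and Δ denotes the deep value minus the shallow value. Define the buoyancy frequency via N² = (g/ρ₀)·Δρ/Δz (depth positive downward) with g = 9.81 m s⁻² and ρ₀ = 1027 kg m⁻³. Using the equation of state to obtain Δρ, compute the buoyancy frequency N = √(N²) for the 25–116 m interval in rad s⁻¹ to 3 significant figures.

ΔT = +0.8 K, ΔS = +0.37 psu (deep − shallow).
Δρ/ρ₀ = −αΔT + βΔS = -8.00 × 10⁻⁵ + 2.664 × 10⁻⁴ = 1.864 × 10⁻⁴, so Δρ ≈ 0.1914 kg m⁻³.
N² = (g/ρ₀)·Δρ/Δz = g·(Δρ/ρ₀)/Δz = 9.81 × 1.864 × 10⁻⁴ / 91 = 2.0094 × 10⁻⁵ s⁻².
N = √(2.0094 × 10⁻⁵) = 4.4826 × 10⁻³ rad s⁻¹ ≈ 4.48 × 10⁻³ rad s⁻¹.

4.48 × 10⁻³ rad s⁻¹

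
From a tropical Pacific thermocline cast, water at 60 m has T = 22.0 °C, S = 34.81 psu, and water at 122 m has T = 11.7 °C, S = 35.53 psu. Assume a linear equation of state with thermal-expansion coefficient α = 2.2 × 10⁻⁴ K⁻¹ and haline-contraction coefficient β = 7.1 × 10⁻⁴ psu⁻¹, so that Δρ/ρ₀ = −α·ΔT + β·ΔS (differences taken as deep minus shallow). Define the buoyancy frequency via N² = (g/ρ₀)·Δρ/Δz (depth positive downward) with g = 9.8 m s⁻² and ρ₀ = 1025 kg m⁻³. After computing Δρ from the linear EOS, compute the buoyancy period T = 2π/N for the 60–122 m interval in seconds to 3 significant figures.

ΔT = -10.3 K, ΔS = +0.72 psu (deep − shallow).
Δρ/ρ₀ = −αΔT + βΔS = 2.266 × 10⁻³ + 5.112 × 10⁻⁴ = 2.7772 × 10⁻³, so Δρ ≈ 2.847 kg m⁻³.
N² = (g/ρ₀)·Δρ/Δz = g·(Δρ/ρ₀)/Δz = 9.8 × 2.7772 × 10⁻³ / 62 = 4.3898 × 10⁻⁴ s⁻².
N = √(4.3898 × 10⁻⁴) = 0.020952 rad s⁻¹ → T = 2π/N = 299.88 s ≈ 300 s.

300 s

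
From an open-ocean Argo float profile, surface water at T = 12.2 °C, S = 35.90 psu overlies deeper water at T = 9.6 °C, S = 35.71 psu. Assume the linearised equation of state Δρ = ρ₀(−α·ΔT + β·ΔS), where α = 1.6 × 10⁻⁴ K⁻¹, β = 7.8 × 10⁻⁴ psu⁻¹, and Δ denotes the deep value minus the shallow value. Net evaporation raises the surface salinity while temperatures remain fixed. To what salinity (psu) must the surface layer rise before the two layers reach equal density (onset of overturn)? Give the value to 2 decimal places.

Neutral buoyancy requires −α(T_deep − T_surf) + β(S_deep − S_surf′) = 0.
S_surf′ = S_deep − (α/β)·ΔT = 35.71 − (1.6 × 10⁻⁴/7.8 × 10⁻⁴)·(-2.6) = 36.2433 psu.
Increase required: 36.2433 − 35.90 = 0.3433 psu.

36.24 psu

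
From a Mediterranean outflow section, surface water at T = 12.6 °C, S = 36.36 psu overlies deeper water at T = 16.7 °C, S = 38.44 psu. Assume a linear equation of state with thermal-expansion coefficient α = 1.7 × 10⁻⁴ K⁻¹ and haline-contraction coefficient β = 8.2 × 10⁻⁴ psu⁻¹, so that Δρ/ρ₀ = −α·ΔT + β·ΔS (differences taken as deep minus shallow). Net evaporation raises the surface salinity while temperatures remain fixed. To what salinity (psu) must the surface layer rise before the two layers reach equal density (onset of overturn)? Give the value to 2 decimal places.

37.59 psu

Neutral buoyancy requires −α(T_deep − T_surf) + β(S_deep − S_surf′) = 0.
S_surf′ = S_deep − (α/β)·ΔT = 38.44 − (1.7 × 10⁻⁴/8.2 × 10⁻⁴)·(+4.1) = 37.5900 psu.
Increase required: 37.5900 − 36.36 = 1.2300 psu.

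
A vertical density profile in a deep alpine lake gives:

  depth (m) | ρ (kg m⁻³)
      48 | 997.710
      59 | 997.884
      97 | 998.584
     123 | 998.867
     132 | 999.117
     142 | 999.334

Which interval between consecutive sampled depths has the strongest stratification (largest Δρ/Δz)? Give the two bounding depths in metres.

Compute the density gradient over each adjacent pair:
  48–59 m: Δρ/Δz = 0.174/11 = 0.016 kg m⁻⁴
  59–97 m: Δρ/Δz = 0.700/38 = 0.018 kg m⁻⁴
  97–123 m: Δρ/Δz = 0.283/26 = 0.011 kg m⁻⁴
  123–132 m: Δρ/Δz = 0.250/9 = 0.028 kg m⁻⁴
  132–142 m: Δρ/Δz = 0.217/10 = 0.022 kg m⁻⁴
The largest gradient is in the 123–132 m interval — the pycnocline.

123–132 m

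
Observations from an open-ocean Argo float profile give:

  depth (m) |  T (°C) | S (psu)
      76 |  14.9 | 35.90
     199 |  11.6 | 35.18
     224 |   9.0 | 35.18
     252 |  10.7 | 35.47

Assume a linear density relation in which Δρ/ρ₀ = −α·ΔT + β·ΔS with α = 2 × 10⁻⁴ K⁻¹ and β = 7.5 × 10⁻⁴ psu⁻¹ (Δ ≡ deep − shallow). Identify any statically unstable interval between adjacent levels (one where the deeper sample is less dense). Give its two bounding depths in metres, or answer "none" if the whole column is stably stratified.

Evaluate Δρ/ρ₀ = −αΔT + βΔS across each adjacent pair:
  76–199 m: −αΔT+βΔS = −(2 × 10⁻⁴)(-3.3)+(7.5 × 10⁻⁴)(-0.72) = 1.2 × 10⁻⁴ → stable
  199–224 m: −αΔT+βΔS = −(2 × 10⁻⁴)(-2.6)+(7.5 × 10⁻⁴)(+0.00) = 5.2 × 10⁻⁴ → stable
  224–252 m: −αΔT+βΔS = −(2 × 10⁻⁴)(+1.7)+(7.5 × 10⁻⁴)(+0.29) = -1.2 × 10⁻⁴ → UNSTABLE
The 224–252 m interval has Δρ < 0: lighter water underlies denser water.

224–252 m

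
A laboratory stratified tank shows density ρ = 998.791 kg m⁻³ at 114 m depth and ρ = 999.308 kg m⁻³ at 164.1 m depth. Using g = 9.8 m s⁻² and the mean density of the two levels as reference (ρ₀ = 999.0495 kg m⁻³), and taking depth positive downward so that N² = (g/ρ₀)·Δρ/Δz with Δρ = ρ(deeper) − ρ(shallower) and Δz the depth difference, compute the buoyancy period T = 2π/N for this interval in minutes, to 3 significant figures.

10.4 min

Δρ = 999.308 − 998.791 = 0.517 kg m⁻³ over Δz = 164.1 − 114 = 50.1 m.
N² = (9.8/999.0495) × (0.517/50.1) = 1.0123 × 10⁻⁴ s⁻².
N = √(1.0123 × 10⁻⁴) = 0.010061 rad s⁻¹, so T = 2π/N = 624.51 s = 10.409 min ≈ 10.4 min.
N² > 0, so the interval is statically stable.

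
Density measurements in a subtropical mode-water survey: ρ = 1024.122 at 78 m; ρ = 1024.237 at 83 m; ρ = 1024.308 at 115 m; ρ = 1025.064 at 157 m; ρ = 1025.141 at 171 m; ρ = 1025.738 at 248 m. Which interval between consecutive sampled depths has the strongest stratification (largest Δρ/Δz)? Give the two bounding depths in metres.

78–83 m

Compute the density gradient over each adjacent pair:
  78–83 m: Δρ/Δz = 0.115/5 = 0.023 kg m⁻⁴
  83–115 m: Δρ/Δz = 0.071/32 = 2.2 × 10⁻³ kg m⁻⁴
  115–157 m: Δρ/Δz = 0.756/42 = 0.018 kg m⁻⁴
  157–171 m: Δρ/Δz = 0.077/14 = 5.5 × 10⁻³ kg m⁻⁴
  171–248 m: Δρ/Δz = 0.597/77 = 7.8 × 10⁻³ kg m⁻⁴
The largest gradient is in the 78–83 m interval — the pycnocline.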